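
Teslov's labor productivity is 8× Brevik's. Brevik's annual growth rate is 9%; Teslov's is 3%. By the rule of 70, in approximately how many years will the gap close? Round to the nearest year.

What matters is the difference: 6 pp.
Rule of 70 on the gap: the ratio halves every 70/6 ≈ 11.67 years.
An 8× gap closes after 3 halvings: 3 × 11.67 ≈ 35 years.

around 35 years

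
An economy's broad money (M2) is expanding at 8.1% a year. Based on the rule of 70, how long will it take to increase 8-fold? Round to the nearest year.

At 8.1% it doubles every 70/8.1 ≈ 8.64 years.
8× is 3 doublings, so 3 × 8.64 ≈ 26 years.

around 26 years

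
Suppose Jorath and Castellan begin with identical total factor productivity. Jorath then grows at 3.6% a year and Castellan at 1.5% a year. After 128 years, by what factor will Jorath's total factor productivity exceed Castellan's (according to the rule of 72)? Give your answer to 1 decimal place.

Only the 2.1-point difference matters.
72/2.1 ≈ 34.29 years per doubling of the ratio; 128 years gives 3.73 doublings, so ≈ 13.3×.

about 13.3 times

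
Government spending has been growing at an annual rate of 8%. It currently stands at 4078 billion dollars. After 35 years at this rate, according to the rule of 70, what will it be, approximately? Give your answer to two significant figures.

Doubling time ≈ 70/8 = 8.75 years.
35 years is 35/8.75 ≈ 4.00 doublings, a factor of 2^4.00 ≈ 16.00.
4078 × 16.00 ≈ 65000 billion dollars.

approximately 65000 billion dollars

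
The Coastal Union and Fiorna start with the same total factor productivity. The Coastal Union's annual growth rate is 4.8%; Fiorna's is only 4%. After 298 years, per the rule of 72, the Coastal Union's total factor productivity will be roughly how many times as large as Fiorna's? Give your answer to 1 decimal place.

the Coastal Union pulls ahead at 0.8 pp per year, so the ratio doubles every 72/0.8 ≈ 90.00 years.
In 298 years that's 3.31 doublings: 2^3.31 ≈ 9.9.

approximately 9.9 times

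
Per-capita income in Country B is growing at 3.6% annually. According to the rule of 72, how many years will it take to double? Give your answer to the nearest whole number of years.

roughly 20 years

72/3.6 ≈ 20.00, so it doubles roughly every 20 years.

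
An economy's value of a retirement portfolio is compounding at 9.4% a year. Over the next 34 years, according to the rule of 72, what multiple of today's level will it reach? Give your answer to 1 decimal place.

about 21.7 times

Doubles every ≈ 7.66 years (72/9.4).
34 years is 4.44 doublings; 2^4.44 ≈ 21.7×.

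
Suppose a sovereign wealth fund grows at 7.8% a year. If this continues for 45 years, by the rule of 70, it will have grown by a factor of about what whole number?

approximately 32 times

Doubling time ≈ 70/7.8 = 8.97 years.
45/8.97 ≈ 5 doublings, so about 2^5 = 32×.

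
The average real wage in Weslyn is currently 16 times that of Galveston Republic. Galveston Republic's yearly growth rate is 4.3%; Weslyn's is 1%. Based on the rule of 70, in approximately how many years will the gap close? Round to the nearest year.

Galveston Republic gains on Weslyn at 4.3% − 1% = 3.3 points a year.
At that relative rate the gap halves every 70/3.3 ≈ 21.21 years.
A 16 times gap closes after 4 halvings: 4 × 21.21 ≈ 85 years.

≈ 85 years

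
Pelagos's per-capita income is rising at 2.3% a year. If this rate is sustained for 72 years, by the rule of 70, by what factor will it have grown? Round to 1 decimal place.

Doubling time ≈ 70/2.3 = 30.43 years.
72 years / 30.43 ≈ 2.37 doublings → factor 2^2.37 ≈ 5.2.

around 5.2 times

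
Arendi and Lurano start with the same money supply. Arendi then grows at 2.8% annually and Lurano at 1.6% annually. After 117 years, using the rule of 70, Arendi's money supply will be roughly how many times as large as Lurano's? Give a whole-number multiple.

around 4 times

Only the 1.2-point difference matters.
70/1.2 ≈ 58.33 years per doubling of the ratio; 117 years gives 2.01 doublings, so ≈ 4×.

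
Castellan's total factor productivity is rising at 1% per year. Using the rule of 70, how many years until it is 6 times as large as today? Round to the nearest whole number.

around 181 years

One doubling takes 70/1 = 70.00 years.
6× is log₂ 6 ≈ 2.58 doublings, so ≈ 2.58 × 70.00 = 181 years.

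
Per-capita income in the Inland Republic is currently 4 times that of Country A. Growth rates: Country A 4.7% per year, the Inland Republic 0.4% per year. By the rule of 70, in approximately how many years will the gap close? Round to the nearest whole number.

The growth-rate gap is 4.7% − 0.4% = 4.3 percentage points.
So the ratio between them halves every 70/4.3 ≈ 16.28 years.
A 4 times gap closes after 2 halvings: 2 × 16.28 ≈ 33 years.

around 33 years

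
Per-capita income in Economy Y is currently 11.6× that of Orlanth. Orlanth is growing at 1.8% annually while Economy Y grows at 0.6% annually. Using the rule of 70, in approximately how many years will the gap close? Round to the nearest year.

roughly 206 years

What matters is the difference: 1.2 pp.
Rule of 70 on the gap: the ratio halves every 70/1.2 ≈ 58.33 years.
An 11.6× gap takes log₂(11.6) ≈ 3.54 halvings to close: 3.54 × 58.33 ≈ 206 years.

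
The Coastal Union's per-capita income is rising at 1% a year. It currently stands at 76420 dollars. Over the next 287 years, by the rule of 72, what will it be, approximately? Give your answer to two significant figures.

Doubling time ≈ 72/1 = 72.00 years.
287 years is 287/72.00 ≈ 3.99 doublings, a factor of 2^3.99 ≈ 15.89.
76420 × 15.89 ≈ 1200000 dollars.

roughly 1200000 dollars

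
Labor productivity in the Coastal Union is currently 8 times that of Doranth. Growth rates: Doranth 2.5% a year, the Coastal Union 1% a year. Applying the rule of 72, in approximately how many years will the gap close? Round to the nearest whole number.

roughly 144 years

The growth-rate gap is 2.5% − 1% = 1.5 percentage points.
So the ratio between them halves every 72/1.5 ≈ 48.00 years.
An 8 times gap closes after 3 halvings: 3 × 48.00 ≈ 144 years.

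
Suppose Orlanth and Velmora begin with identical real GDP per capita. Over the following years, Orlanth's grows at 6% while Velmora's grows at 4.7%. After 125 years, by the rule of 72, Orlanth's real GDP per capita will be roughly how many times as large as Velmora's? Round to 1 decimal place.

approximately 4.8 times

Orlanth pulls ahead at 1.3 pp per year, so the ratio doubles every 72/1.3 ≈ 55.38 years.
In 125 years that's 2.26 doublings: 2^2.26 ≈ 4.8.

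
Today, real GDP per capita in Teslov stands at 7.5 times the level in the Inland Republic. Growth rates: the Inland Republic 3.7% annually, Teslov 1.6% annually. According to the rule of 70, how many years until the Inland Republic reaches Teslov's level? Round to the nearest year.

What matters is the difference: 2.1 pp.
Rule of 70 on the gap: the ratio halves every 70/2.1 ≈ 33.33 years.
A 7.5 times gap takes log₂(7.5) ≈ 2.91 halvings to close: 2.91 × 33.33 ≈ 97 years.

approximately 97 years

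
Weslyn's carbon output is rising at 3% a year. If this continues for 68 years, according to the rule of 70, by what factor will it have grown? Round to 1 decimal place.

≈ 7.5 times

Doubling time ≈ 70/3 = 23.33 years.
68 years / 23.33 ≈ 2.91 doublings → factor 2^2.91 ≈ 7.5.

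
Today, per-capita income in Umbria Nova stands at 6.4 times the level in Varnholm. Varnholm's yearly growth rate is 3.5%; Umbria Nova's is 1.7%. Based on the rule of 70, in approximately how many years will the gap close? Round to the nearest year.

The growth-rate gap is 3.5% − 1.7% = 1.8 percentage points.
So the ratio between them halves every 70/1.8 ≈ 38.89 years.
A 6.4 times gap takes log₂(6.4) ≈ 2.68 halvings to close: 2.68 × 38.89 ≈ 104 years.

roughly 104 years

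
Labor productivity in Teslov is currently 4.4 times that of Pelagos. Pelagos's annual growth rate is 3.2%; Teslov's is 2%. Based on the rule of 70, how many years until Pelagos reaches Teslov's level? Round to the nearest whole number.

The growth-rate gap is 3.2% − 2% = 1.2 percentage points.
So the ratio between them halves every 70/1.2 ≈ 58.33 years.
A 4.4 times gap takes log₂(4.4) ≈ 2.14 halvings to close: 2.14 × 58.33 ≈ 125 years.

about 125 years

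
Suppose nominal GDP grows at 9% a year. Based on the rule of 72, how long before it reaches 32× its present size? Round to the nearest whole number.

≈ 40 years

At 9% it doubles every 72/9 ≈ 8.00 years.
32 = 2^5, so 5 doublings → 40 years.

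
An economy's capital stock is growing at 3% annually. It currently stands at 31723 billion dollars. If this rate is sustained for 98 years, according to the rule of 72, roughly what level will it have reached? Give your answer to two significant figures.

roughly 540000 billion dollars

Doubling time ≈ 72/3 = 24.00 years.
98 years is 98/24.00 ≈ 4.08 doublings, a factor of 2^4.08 ≈ 16.91.
31723 × 16.91 ≈ 540000 billion dollars.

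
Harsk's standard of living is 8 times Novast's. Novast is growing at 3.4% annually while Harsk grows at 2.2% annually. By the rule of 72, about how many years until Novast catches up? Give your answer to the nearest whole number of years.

around 180 years

What matters is the difference: 1.2 pp.
Rule of 72 on the gap: the ratio halves every 72/1.2 ≈ 60.00 years.
An 8 times gap closes after 3 halvings: 3 × 60.00 ≈ 180 years.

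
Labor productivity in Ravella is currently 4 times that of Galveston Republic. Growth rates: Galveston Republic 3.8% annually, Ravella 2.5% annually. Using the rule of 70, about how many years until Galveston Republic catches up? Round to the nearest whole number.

108 years

Galveston Republic gains on Ravella at 3.8% − 2.5% = 1.3 points a year.
At that relative rate the gap halves every 70/1.3 ≈ 53.85 years.
A 4 times gap closes after 2 halvings: 2 × 53.85 ≈ 108 years.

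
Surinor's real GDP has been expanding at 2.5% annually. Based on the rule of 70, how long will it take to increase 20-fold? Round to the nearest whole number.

One doubling takes 70/2.5 = 28.00 years.
20× is log₂ 20 ≈ 4.32 doublings, so ≈ 4.32 × 28.00 = 121 years.

121 years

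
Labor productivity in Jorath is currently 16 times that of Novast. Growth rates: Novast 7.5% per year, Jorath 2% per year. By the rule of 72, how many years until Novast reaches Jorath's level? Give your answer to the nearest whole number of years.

What matters is the difference: 5.5 pp.
Rule of 72 on the gap: the ratio halves every 72/5.5 ≈ 13.09 years.
A 16 times gap closes after 4 halvings: 4 × 13.09 ≈ 52 years.

around 52 years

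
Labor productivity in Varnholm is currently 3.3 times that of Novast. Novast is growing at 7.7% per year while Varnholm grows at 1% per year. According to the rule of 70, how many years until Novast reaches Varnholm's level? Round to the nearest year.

The growth-rate gap is 7.7% − 1% = 6.7 percentage points.
So the ratio between them halves every 70/6.7 ≈ 10.45 years.
A 3.3 times gap takes log₂(3.3) ≈ 1.72 halvings to close: 1.72 × 10.45 ≈ 18 years.

approximately 18 years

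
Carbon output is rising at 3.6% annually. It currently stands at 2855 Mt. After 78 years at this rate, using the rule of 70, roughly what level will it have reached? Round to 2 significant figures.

approximately 46000 Mt

It doubles every 70/3.6 ≈ 19.44 years, so 78 years is 4.01 doublings.
2^4.01 ≈ 16.11; 2855 × 16.11 ≈ 46000 Mt.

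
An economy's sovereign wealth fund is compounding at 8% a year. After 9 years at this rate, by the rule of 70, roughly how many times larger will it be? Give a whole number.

Doubling time ≈ 70/8 = 8.75 years.
9/8.75 ≈ 1 doubling, so about 2^1 = 2×.

about 2 times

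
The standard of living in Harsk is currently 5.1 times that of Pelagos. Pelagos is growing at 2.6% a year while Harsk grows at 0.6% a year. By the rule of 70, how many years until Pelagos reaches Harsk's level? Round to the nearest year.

What matters is the difference: 2 pp.
Rule of 70 on the gap: the ratio halves every 70/2 ≈ 35.00 years.
A 5.1 times gap takes log₂(5.1) ≈ 2.35 halvings to close: 2.35 × 35.00 ≈ 82 years.

82 years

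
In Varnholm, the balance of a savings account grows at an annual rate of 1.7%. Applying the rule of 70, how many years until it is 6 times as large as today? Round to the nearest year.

At 1.7% it doubles every 70/1.7 ≈ 41.18 years.
Reaching 6× takes log₂(6) ≈ 2.58 doublings.
2.58 × 41.18 ≈ 106 years.

roughly 106 years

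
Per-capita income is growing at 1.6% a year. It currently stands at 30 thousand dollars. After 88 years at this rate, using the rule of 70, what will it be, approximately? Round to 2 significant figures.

Doubling time ≈ 70/1.6 = 43.75 years.
88 years is 88/43.75 ≈ 2.01 doublings, a factor of 2^2.01 ≈ 4.03.
30 × 4.03 ≈ 120 thousand dollars.

≈ 120 thousand dollars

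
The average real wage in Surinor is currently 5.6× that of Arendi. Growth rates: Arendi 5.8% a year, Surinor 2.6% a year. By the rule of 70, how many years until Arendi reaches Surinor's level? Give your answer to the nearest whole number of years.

Arendi gains on Surinor at 5.8% − 2.6% = 3.2 points a year.
At that relative rate the gap halves every 70/3.2 ≈ 21.88 years.
A 5.6× gap takes log₂(5.6) ≈ 2.49 halvings to close: 2.49 × 21.88 ≈ 54 years.

54 years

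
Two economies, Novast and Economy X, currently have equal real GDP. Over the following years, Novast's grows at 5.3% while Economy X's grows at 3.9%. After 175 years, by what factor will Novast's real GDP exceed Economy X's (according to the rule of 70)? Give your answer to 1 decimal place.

around 11.3 times

Novast pulls ahead at 1.4 pp per year, so the ratio doubles every 70/1.4 ≈ 50.00 years.
In 175 years that's 3.50 doublings: 2^3.50 ≈ 11.3.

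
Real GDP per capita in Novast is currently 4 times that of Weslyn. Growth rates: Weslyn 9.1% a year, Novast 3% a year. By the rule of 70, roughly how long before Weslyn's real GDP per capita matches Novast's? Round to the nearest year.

The growth-rate gap is 9.1% − 3% = 6.1 percentage points.
So the ratio between them halves every 70/6.1 ≈ 11.48 years.
A 4 times gap closes after 2 halvings: 2 × 11.48 ≈ 23 years.

about 23 years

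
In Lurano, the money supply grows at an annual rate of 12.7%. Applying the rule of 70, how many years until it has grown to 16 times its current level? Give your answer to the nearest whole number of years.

At 12.7% it doubles every 70/12.7 ≈ 5.51 years.
16× is 4 doublings, so 4 × 5.51 ≈ 22 years.

≈ 22 years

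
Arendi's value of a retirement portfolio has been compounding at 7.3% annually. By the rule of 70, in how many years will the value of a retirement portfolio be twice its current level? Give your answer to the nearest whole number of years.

70/7.3 ≈ 9.59, so it doubles roughly every 10 years.

around 10 years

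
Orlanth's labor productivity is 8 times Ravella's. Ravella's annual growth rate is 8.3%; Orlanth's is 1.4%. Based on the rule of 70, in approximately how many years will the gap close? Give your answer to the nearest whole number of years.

≈ 30 years

The growth-rate gap is 8.3% − 1.4% = 6.9 percentage points.
So the ratio between them halves every 70/6.9 ≈ 10.14 years.
An 8 times gap closes after 3 halvings: 3 × 10.14 ≈ 30 years.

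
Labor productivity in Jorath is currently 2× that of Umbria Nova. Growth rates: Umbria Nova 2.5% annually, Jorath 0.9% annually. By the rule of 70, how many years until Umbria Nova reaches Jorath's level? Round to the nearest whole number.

The growth-rate gap is 2.5% − 0.9% = 1.6 percentage points.
So the ratio between them halves every 70/1.6 ≈ 43.75 years.
A 2× gap closes after 1 halving: 1 × 43.75 ≈ 44 years.

about 44 years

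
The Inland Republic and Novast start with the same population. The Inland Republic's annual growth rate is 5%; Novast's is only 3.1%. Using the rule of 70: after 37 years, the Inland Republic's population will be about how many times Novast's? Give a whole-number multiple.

Only the 1.9-point difference matters.
70/1.9 ≈ 36.84 years per doubling of the ratio; 37 years gives 1.00 doublings, so ≈ 2×.

around 2 times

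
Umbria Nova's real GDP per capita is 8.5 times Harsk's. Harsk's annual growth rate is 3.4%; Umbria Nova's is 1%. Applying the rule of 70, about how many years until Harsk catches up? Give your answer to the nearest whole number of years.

Harsk gains on Umbria Nova at 3.4% − 1% = 2.4 points a year.
At that relative rate the gap halves every 70/2.4 ≈ 29.17 years.
An 8.5 times gap takes log₂(8.5) ≈ 3.09 halvings to close: 3.09 × 29.17 ≈ 90 years.

90 years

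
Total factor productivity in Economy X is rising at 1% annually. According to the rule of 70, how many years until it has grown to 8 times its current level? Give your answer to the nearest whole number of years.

At 1% it doubles every 70/1 ≈ 70.00 years.
8× is 3 doublings, so 3 × 70.00 ≈ 210 years.

about 210 years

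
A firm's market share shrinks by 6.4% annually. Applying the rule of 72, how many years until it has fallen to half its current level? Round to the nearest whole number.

approximately 11 years

Halving time ≈ 72 / 6.4 = 11.25 → 11 years.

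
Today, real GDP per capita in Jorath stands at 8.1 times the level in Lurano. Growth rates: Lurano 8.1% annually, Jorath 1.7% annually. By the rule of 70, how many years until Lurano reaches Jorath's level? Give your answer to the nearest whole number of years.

around 33 years

What matters is the difference: 6.4 pp.
Rule of 70 on the gap: the ratio halves every 70/6.4 ≈ 10.94 years.
An 8.1 times gap takes log₂(8.1) ≈ 3.02 halvings to close: 3.02 × 10.94 ≈ 33 years.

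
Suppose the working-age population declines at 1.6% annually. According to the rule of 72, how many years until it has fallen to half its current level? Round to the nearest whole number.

roughly 45 years

Falling at 1.6%, it halves about every 72/1.6 = 45.00 years.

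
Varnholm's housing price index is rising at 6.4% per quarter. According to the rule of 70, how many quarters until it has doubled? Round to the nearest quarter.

70/6.4 ≈ 10.94, so it doubles roughly every 11 quarters.

approximately 11 quarters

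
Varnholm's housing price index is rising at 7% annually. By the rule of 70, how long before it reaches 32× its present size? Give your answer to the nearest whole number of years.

roughly 50 years

One doubling takes 70/7 = 10.00 years.
32 = 2^5, so 5 doublings → 50 years.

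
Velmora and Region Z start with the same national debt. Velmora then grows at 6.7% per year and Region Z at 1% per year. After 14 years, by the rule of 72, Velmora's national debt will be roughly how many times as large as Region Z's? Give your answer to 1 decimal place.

approximately 2.2 times

Velmora pulls ahead at 5.7 pp per year, so the ratio doubles every 72/5.7 ≈ 12.63 years.
In 14 years that's 1.11 doublings: 2^1.11 ≈ 2.2.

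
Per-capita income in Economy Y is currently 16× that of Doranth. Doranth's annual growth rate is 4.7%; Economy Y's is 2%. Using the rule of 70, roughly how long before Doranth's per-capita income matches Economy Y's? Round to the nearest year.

The growth-rate gap is 4.7% − 2% = 2.7 percentage points.
So the ratio between them halves every 70/2.7 ≈ 25.93 years.
A 16× gap closes after 4 halvings: 4 × 25.93 ≈ 104 years.

roughly 104 years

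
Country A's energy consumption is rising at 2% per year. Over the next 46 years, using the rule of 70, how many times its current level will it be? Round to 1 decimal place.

2.5 times

Doubling time ≈ 70/2 = 35.00 years.
46 years / 35.00 ≈ 1.31 doublings → factor 2^1.31 ≈ 2.5.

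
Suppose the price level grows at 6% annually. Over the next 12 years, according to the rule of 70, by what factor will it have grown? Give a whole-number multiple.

roughly 2 times

At 6% one doubling takes ≈ 11.67 years; 12 years is 1 of them, so ×2.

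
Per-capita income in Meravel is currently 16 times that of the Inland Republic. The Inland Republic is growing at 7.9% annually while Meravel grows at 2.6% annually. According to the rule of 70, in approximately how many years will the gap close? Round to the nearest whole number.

the Inland Republic gains on Meravel at 7.9% − 2.6% = 5.3 points a year.
At that relative rate the gap halves every 70/5.3 ≈ 13.21 years.
A 16 times gap closes after 4 halvings: 4 × 13.21 ≈ 53 years.

≈ 53 years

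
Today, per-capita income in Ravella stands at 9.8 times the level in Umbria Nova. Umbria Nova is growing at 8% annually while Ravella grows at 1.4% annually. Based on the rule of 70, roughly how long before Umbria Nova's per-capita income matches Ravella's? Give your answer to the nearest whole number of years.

35 years

Umbria Nova gains on Ravella at 8% − 1.4% = 6.6 points a year.
At that relative rate the gap halves every 70/6.6 ≈ 10.61 years.
A 9.8 times gap takes log₂(9.8) ≈ 3.29 halvings to close: 3.29 × 10.61 ≈ 35 years.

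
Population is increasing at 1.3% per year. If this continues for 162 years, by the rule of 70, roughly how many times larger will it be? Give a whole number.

At 1.3% one doubling takes ≈ 53.85 years; 162 years is 3 of them, so ×8.

approximately 8 times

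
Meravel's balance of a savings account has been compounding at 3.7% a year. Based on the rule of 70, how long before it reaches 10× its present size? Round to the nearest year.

approximately 63 years

One doubling takes 70/3.7 = 18.92 years.
Reaching 10× takes log₂(10) ≈ 3.32 doublings.
3.32 × 18.92 ≈ 63 years.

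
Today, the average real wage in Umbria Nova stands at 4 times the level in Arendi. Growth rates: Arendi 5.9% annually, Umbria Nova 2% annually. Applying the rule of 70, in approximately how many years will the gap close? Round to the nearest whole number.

Arendi gains on Umbria Nova at 5.9% − 2% = 3.9 points a year.
At that relative rate the gap halves every 70/3.9 ≈ 17.95 years.
A 4 times gap closes after 2 halvings: 2 × 17.95 ≈ 36 years.

approximately 36 years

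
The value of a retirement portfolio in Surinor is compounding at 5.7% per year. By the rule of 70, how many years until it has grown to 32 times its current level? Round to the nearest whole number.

Doubling time ≈ 70/5.7 = 12.28 years.
32× is 5 doublings, so 5 × 12.28 ≈ 61 years.

roughly 61 years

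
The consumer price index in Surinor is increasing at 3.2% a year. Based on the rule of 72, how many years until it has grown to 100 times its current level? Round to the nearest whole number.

roughly 149 years

At 3.2% it doubles every 72/3.2 ≈ 22.50 years.
100× is log₂ 100 ≈ 6.64 doublings, so ≈ 6.64 × 22.50 = 149 years.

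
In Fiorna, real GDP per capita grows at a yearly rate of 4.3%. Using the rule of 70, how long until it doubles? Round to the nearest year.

≈ 16 years

At 4.3%, doubling takes about 70/4.3 = 16.28 years.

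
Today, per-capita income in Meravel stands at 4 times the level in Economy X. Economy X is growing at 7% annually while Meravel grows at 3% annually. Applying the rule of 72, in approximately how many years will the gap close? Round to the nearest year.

around 36 years

What matters is the difference: 4 pp.
Rule of 72 on the gap: the ratio halves every 72/4 ≈ 18.00 years.
A 4 times gap closes after 2 halvings: 2 × 18.00 ≈ 36 years.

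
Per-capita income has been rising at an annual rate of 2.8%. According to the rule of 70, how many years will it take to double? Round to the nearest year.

70/2.8 ≈ 25.00, so it doubles roughly every 25 years.

around 25 years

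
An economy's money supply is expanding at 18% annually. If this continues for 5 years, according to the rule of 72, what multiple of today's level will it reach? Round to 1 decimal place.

roughly 2.4 times

Doubles every ≈ 4.00 years (72/18).
5 years is 1.25 doublings; 2^1.25 ≈ 2.4×.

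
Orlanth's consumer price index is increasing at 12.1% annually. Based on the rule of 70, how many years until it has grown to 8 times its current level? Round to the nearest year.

One doubling takes 70/12.1 = 5.79 years.
8× is 3 doublings, so 3 × 5.79 ≈ 17 years.

around 17 years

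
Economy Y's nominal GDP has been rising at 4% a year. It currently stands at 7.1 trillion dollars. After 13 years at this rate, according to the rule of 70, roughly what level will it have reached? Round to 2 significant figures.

Doubling time ≈ 70/4 = 17.50 years.
13 years is 13/17.50 ≈ 0.74 doublings, a factor of 2^0.74 ≈ 1.67.
7.1 × 1.67 ≈ 12 trillion dollars.

around 12 trillion dollars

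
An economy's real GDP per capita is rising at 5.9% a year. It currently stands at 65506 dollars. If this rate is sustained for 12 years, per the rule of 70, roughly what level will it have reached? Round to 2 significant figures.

about 130000 dollars

Doubling time ≈ 70/5.9 = 11.86 years.
12 years is 12/11.86 ≈ 1.01 doublings, a factor of 2^1.01 ≈ 2.01.
65506 × 2.01 ≈ 130000 dollars.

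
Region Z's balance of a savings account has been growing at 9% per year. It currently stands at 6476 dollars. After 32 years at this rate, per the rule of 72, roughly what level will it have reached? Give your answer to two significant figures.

approximately 100000 dollars

Doubling time ≈ 72/9 = 8.00 years.
32 years is 32/8.00 ≈ 4.00 doublings, a factor of 2^4.00 ≈ 16.00.
6476 × 16.00 ≈ 100000 dollars.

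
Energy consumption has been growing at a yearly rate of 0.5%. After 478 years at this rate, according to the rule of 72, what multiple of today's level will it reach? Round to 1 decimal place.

around 10.0 times

Doubles every ≈ 144.00 years (72/0.5).
478 years is 3.32 doublings; 2^3.32 ≈ 10.0×.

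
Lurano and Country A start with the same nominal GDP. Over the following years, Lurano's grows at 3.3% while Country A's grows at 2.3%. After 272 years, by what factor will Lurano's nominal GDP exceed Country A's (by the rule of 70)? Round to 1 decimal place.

14.8 times

Only the 1-point difference matters.
70/1 ≈ 70.00 years per doubling of the ratio; 272 years gives 3.89 doublings, so ≈ 14.8×.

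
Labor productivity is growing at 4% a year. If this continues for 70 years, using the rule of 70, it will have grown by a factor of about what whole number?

Doubling time ≈ 70/4 = 17.50 years.
70/17.50 ≈ 4 doublings, so about 2^4 = 16×.

approximately 16 times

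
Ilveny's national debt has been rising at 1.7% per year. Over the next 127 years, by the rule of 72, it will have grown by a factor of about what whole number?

≈ 8 times

At 1.7% one doubling takes ≈ 42.35 years; 127 years is 3 of them, so ×8.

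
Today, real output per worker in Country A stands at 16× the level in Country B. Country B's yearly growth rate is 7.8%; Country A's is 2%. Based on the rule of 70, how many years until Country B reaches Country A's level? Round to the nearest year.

Country B gains on Country A at 7.8% − 2% = 5.8 points a year.
At that relative rate the gap halves every 70/5.8 ≈ 12.07 years.
A 16× gap closes after 4 halvings: 4 × 12.07 ≈ 48 years.

approximately 48 years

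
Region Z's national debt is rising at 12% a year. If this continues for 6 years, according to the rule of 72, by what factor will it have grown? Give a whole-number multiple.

approximately 2 times

At 12% one doubling takes ≈ 6.00 years; 6 years is 1 of them, so ×2.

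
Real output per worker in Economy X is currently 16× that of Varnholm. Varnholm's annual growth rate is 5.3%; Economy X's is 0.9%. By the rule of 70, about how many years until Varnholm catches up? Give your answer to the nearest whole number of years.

approximately 64 years

What matters is the difference: 4.4 pp.
Rule of 70 on the gap: the ratio halves every 70/4.4 ≈ 15.91 years.
A 16× gap closes after 4 halvings: 4 × 15.91 ≈ 64 years.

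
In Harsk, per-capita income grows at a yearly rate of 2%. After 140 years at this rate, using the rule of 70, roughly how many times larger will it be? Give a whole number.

approximately 16 times

70/2 ≈ 35.00 years per doubling.
140 years fits 4 doublings: 2^4 = 16.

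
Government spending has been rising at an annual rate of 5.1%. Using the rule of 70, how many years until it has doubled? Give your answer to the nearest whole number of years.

Doubling time ≈ 70 / 5.1 = 13.73 years.

approximately 14 years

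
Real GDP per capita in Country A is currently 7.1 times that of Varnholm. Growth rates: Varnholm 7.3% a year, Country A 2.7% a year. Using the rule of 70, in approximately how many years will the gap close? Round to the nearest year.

43 years

Varnholm gains on Country A at 7.3% − 2.7% = 4.6 points a year.
At that relative rate the gap halves every 70/4.6 ≈ 15.22 years.
A 7.1 times gap takes log₂(7.1) ≈ 2.83 halvings to close: 2.83 × 15.22 ≈ 43 years.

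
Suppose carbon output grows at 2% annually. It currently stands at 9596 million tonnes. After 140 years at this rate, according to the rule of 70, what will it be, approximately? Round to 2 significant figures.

Doubling time ≈ 70/2 = 35.00 years.
140 years is 140/35.00 ≈ 4.00 doublings, a factor of 2^4.00 ≈ 16.00.
9596 × 16.00 ≈ 150000 million tonnes.

approximately 150000 million tonnes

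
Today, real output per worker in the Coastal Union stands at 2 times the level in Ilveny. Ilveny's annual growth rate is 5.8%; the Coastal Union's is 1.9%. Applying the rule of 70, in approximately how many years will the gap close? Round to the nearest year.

about 18 years

Ilveny gains on the Coastal Union at 5.8% − 1.9% = 3.9 points a year.
At that relative rate the gap halves every 70/3.9 ≈ 17.95 years.
A 2 times gap closes after 1 halving: 1 × 17.95 ≈ 18 years.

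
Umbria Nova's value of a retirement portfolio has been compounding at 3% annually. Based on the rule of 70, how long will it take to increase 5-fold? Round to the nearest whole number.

around 54 years

One doubling takes 70/3 = 23.33 years.
5× is log₂ 5 ≈ 2.32 doublings, so ≈ 2.32 × 23.33 = 54 years.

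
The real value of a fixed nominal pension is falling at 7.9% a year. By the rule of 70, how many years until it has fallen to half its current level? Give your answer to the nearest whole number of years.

9 years

The rule works in reverse for decay: 70/7.9 ≈ 8.86 years to halve.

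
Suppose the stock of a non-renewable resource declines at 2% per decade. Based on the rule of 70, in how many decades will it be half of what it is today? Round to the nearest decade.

about 35 decades

Falling at 2%, it halves about every 70/2 = 35.00 decades.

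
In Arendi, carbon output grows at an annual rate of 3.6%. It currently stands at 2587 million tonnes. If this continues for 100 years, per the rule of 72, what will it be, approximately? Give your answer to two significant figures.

Doubling time ≈ 72/3.6 = 20.00 years.
100 years is 100/20.00 ≈ 5.00 doublings, a factor of 2^5.00 ≈ 32.00.
2587 × 32.00 ≈ 83000 million tonnes.

≈ 83000 million tonnes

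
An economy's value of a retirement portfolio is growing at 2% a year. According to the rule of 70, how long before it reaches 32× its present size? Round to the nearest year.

around 175 years

Doubling time ≈ 70/2 = 35.00 years.
32× is 5 doublings, so 5 × 35.00 ≈ 175 years.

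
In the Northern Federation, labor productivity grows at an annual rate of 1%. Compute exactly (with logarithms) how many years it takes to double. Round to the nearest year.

70 years

t = ln(2) / ln(1 + 0.01) = 0.6931 / 0.009950 ≈ 69.66.
≈ 70 years.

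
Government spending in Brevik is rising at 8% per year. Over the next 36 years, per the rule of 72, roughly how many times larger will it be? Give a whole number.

about 16 times

At 8% one doubling takes ≈ 9.00 years; 36 years is 4 of them, so ×16.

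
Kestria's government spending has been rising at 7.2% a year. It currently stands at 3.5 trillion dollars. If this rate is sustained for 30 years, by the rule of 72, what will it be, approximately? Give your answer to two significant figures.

Doubling time ≈ 72/7.2 = 10.00 years.
30 years is 30/10.00 ≈ 3.00 doublings, a factor of 2^3.00 ≈ 8.00.
3.5 × 8.00 ≈ 28 trillion dollars.

roughly 28 trillion dollars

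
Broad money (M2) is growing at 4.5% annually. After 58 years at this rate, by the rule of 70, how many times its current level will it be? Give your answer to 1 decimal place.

approximately 13.3 times

Doubling time ≈ 70/4.5 = 15.56 years.
58 years / 15.56 ≈ 3.73 doublings → factor 2^3.73 ≈ 13.3.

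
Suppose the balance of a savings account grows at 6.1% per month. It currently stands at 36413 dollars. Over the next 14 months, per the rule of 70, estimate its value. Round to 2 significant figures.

around 85000 dollars

Doubling time ≈ 70/6.1 = 11.48 months.
14 months is 14/11.48 ≈ 1.22 doublings, a factor of 2^1.22 ≈ 2.33.
36413 × 2.33 ≈ 85000 dollars.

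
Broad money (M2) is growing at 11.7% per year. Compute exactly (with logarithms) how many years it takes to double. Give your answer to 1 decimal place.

t = ln(2) / ln(1 + 0.117) = 0.6931 / 0.110647 ≈ 6.26.

6.3 years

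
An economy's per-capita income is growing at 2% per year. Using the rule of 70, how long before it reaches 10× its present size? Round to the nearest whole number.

approximately 116 years

At 2% it doubles every 70/2 ≈ 35.00 years.
10× is log₂ 10 ≈ 3.32 doublings, so ≈ 3.32 × 35.00 = 116 years.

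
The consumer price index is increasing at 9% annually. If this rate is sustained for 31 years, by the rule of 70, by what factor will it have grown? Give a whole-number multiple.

At 9% one doubling takes ≈ 7.78 years; 31 years is 4 of them, so ×16.

16 times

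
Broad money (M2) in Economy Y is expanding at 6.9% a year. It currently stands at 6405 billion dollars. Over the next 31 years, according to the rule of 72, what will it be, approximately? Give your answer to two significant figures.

It doubles every 72/6.9 ≈ 10.43 years, so 31 years is 2.97 doublings.
2^2.97 ≈ 7.84; 6405 × 7.84 ≈ 50000 billion dollars.

roughly 50000 billion dollars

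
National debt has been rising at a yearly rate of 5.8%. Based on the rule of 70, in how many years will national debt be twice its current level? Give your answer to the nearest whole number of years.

At 5.8%, doubling takes about 70/5.8 = 12.07 years.

roughly 12 years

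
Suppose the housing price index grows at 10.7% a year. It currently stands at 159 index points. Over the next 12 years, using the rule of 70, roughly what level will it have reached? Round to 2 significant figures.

Doubling time ≈ 70/10.7 = 6.54 years.
12 years is 12/6.54 ≈ 1.83 doublings, a factor of 2^1.83 ≈ 3.56.
159 × 3.56 ≈ 570 index points.

approximately 570 index points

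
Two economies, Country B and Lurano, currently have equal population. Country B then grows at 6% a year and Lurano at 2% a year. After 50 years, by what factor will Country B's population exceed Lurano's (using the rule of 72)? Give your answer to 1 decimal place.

around 6.9 times

Country B pulls ahead at 4 pp per year, so the ratio doubles every 72/4 ≈ 18.00 years.
In 50 years that's 2.78 doublings: 2^2.78 ≈ 6.9.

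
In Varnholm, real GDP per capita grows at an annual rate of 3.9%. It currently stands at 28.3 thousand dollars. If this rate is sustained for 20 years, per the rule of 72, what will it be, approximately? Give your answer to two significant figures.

It doubles every 72/3.9 ≈ 18.46 years, so 20 years is 1.08 doublings.
2^1.08 ≈ 2.11; 28.3 × 2.11 ≈ 60 thousand dollars.

60 thousand dollars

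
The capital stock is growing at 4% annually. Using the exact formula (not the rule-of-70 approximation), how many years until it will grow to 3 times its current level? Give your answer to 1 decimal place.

t = ln(3) / ln(1 + 0.04) = 1.0986 / 0.039221 ≈ 28.01.

28.0 years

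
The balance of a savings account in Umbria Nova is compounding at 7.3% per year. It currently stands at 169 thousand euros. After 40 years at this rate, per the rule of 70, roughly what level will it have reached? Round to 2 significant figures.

3000 thousand euros

Doubling time ≈ 70/7.3 = 9.59 years.
40 years is 40/9.59 ≈ 4.17 doublings, a factor of 2^4.17 ≈ 18.00.
169 × 18.00 ≈ 3000 thousand euros.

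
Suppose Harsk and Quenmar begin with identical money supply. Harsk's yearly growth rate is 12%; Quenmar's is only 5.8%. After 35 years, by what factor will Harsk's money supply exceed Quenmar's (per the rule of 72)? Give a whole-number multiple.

8 times

Only the 6.2-point difference matters.
72/6.2 ≈ 11.61 years per doubling of the ratio; 35 years gives 3.01 doublings, so ≈ 8×.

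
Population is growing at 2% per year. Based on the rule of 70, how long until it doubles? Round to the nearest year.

At 2%, doubling takes about 70/2 = 35.00 years.

35 years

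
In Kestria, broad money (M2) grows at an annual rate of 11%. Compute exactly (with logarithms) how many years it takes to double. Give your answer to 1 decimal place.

6.6 years

t = ln(2) / ln(1 + 0.11) = 0.6931 / 0.104360 ≈ 6.64.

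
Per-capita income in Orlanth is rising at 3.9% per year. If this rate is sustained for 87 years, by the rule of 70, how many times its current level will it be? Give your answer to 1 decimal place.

Doubling time ≈ 70/3.9 = 17.95 years.
87 years / 17.95 ≈ 4.85 doublings → factor 2^4.85 ≈ 28.8.

about 28.8 times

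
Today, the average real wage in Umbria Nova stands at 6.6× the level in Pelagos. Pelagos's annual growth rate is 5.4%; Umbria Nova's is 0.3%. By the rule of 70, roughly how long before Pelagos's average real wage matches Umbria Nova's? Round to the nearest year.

≈ 37 years

The growth-rate gap is 5.4% − 0.3% = 5.1 percentage points.
So the ratio between them halves every 70/5.1 ≈ 13.73 years.
A 6.6× gap takes log₂(6.6) ≈ 2.72 halvings to close: 2.72 × 13.73 ≈ 37 years.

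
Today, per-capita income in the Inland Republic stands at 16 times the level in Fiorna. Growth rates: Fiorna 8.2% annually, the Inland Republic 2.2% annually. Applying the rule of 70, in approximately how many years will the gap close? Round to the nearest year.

Fiorna gains on the Inland Republic at 8.2% − 2.2% = 6 points a year.
At that relative rate the gap halves every 70/6 ≈ 11.67 years.
A 16 times gap closes after 4 halvings: 4 × 11.67 ≈ 47 years.

approximately 47 years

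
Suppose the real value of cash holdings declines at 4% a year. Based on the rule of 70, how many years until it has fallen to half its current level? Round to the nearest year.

about 18 years

Falling at 4%, it halves about every 70/4 = 17.50 years.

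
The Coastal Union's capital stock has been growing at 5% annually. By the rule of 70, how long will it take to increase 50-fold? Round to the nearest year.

Doubling time ≈ 70/5 = 14.00 years.
Reaching 50× takes log₂(50) ≈ 5.64 doublings.
5.64 × 14.00 ≈ 79 years.

about 79 years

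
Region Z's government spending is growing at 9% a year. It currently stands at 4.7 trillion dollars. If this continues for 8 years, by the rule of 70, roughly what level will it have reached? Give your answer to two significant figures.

about 9.6 trillion dollars

Doubling time ≈ 70/9 = 7.78 years.
8 years is 8/7.78 ≈ 1.03 doublings, a factor of 2^1.03 ≈ 2.04.
4.7 × 2.04 ≈ 9.6 trillion dollars.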